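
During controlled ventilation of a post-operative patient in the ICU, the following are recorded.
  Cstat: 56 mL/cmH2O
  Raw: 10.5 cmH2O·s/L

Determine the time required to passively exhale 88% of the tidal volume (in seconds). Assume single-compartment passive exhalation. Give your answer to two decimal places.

τ = R × C = 10.5 × 56 mL/cmH2O = 10.5 × 0.056 L/cmH2O = 0.588 s.
Exhaled fraction f = 1 − e^(−t/τ) → t = −τ·ln(1 − f) = −0.588·ln(0.12) = 1.247 s.

1.25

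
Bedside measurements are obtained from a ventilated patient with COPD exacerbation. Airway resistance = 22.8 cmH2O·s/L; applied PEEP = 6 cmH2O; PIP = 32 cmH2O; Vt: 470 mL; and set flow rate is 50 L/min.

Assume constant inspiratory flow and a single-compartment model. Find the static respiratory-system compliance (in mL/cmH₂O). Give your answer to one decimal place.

67.1

Flow: 50 L/min ÷ 60 = 0.8333 L/s.
Equation of motion (constant flow): PIP = Vt/C + R·V̇ + PEEP.
Vt/C = PIP − R·V̇ − PEEP = 32 − 22.8×0.8333 − 6 = 32 − 18.999 − 6 = 7.001 cmH2O.
C = Vt / 7.001 = 470 / 7.001 = 67.133 mL/cmH2O.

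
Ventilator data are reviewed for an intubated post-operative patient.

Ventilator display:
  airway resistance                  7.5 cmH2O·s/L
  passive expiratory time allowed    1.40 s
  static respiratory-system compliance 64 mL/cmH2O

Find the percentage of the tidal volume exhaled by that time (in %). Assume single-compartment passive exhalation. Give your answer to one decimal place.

94.6

τ = R × C = 7.5 × 64 mL/cmH2O = 7.5 × 0.064 L/cmH2O = 0.48 s.
Passive exhalation: V(t)/V₀ = e^(−t/τ) = e^(−1.40/0.48) = 0.05411.
Fraction exhaled = 1 − 0.05411 = 0.9459 → 94.59%.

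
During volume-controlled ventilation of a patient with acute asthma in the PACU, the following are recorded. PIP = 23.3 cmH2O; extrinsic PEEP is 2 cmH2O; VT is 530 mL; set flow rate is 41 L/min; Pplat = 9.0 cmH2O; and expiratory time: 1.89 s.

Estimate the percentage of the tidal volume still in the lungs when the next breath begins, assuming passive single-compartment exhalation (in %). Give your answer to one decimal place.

30.3

Flow: 41 L/min ÷ 60 = 0.6833 L/s.
R = (PIP − Pplat)/V̇ = (23.3 − 9.0) / 0.6833 = 14.3/0.6833 = 20.928 cmH2O·s/L.
C = Vt/(Pplat − PEEP) = 530.0 / (9.0 − 2) = 530.0/7.0 = 75.714 mL/cmH2O.
τ = R × C = 20.928 × 0.07571 L/cmH2O = 1.584 s.
Fraction remaining at end-expiration = e^(−Te/τ) = e^(−1.89/1.584) = 0.3033 → 30.33%.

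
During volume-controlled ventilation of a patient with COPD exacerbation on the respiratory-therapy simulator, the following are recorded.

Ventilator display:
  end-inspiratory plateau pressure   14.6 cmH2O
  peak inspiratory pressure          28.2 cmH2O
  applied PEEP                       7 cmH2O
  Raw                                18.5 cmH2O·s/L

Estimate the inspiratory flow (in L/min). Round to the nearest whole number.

44

flow = (PIP − Pplat) / Raw = (28.2 − 14.6) / 18.5 = 0.7351 L/s × 60 = 44.106 L/min.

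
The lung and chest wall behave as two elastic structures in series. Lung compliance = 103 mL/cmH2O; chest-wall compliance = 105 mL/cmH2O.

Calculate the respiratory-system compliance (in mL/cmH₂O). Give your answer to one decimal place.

Lung and chest wall are elastances in series: 1/Crs = 1/CL + 1/Ccw.
1/Crs = 1/103 + 1/105 = 0.01923.
Crs = 52.002 mL/cmH2O.

52.0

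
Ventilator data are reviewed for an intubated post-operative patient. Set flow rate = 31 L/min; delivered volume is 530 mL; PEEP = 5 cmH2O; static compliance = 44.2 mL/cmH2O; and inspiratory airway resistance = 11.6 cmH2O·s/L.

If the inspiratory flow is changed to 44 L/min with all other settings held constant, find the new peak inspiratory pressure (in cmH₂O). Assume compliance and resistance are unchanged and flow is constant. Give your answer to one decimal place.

Flow: 31 L/min ÷ 60 = 0.5167 L/s.
New flow: 44 L/min ÷ 60 = 0.7333 L/s.
PIP = Vt/C + R·V̇ + PEEP (constant-flow equation of motion).
Only the resistive term changes: ΔPIP = R × ΔV̇ = 11.6 × (0.7333 − 0.5167) = 11.6 × 0.2166 = 2.513 cmH2O.
Original PIP = 530/44.2 + 11.6×0.5167 + 5 = 22.985 cmH2O; new PIP = 22.985 + (2.513) = 25.498 cmH2O.

25.5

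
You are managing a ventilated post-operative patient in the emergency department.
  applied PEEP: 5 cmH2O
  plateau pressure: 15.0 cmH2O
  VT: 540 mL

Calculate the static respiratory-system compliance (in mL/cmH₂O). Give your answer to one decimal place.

54.0

Cstat = Vt / (Pplat − PEEP) = 540 / (15.0 − 5) = 540 / 10.0 = 54.0 mL/cmH2O.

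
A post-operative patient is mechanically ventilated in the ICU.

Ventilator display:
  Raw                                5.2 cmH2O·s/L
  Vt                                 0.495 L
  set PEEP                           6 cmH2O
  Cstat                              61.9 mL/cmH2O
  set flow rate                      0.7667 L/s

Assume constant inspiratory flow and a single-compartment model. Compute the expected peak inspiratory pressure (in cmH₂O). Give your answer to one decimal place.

18.0

Equation of motion (constant flow): PIP = Vt/C + R·V̇ + PEEP.
PIP = 495/61.9 + 5.2×0.7667 + 6 = 7.997 + 3.987 + 6 = 17.984 cmH2O.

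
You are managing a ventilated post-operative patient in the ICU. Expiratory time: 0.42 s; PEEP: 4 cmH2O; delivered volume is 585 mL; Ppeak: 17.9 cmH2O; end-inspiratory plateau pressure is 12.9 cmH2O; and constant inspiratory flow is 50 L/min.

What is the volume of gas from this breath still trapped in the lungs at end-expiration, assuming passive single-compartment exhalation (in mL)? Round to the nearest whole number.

Flow: 50 L/min ÷ 60 = 0.8333 L/s.
R = (PIP − Pplat)/V̇ = (17.9 − 12.9) / 0.8333 = 5.0/0.8333 = 6.0 cmH2O·s/L.
C = Vt/(Pplat − PEEP) = 585.0 / (12.9 − 4) = 585.0/8.9 = 65.73 mL/cmH2O.
τ = R × C = 6.0 × 0.06573 L/cmH2O = 0.3944 s.
Fraction remaining = e^(−Te/τ) = e^(−0.42/0.3944) = 0.3448.
Trapped volume = 585.0 × 0.3448 = 201.71 mL.

202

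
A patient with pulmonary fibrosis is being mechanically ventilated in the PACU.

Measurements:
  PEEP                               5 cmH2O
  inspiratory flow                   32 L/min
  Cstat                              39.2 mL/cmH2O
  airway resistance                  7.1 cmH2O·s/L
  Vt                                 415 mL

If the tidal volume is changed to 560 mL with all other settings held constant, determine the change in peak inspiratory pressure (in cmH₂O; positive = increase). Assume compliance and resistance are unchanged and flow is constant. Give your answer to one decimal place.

3.7

PIP = Vt/C + R·V̇ + PEEP (constant-flow equation of motion).
Only the elastic term changes: ΔPIP = ΔVt / C = (560 − 415) / 39.2 = 3.699 cmH2O.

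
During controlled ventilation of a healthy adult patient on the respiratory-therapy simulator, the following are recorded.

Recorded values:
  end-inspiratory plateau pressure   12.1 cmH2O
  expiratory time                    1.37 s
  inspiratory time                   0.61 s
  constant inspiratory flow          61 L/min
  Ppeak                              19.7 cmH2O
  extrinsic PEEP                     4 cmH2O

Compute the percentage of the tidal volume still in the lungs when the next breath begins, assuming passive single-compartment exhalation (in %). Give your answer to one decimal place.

Flow: 61 L/min ÷ 60 = 1.0167 L/s.
Vt = flow × Ti = 1.0167 L/s × 0.61 s × 1000 mL/L = 620.19 mL.
R = (PIP − Pplat)/V̇ = (19.7 − 12.1) / 1.0167 = 7.6/1.0167 = 7.475 cmH2O·s/L.
C = Vt/(Pplat − PEEP) = 620.19 / (12.1 − 4) = 620.19/8.1 = 76.567 mL/cmH2O.
τ = R × C = 7.475 × 0.07657 L/cmH2O = 0.5724 s.
Fraction remaining at end-expiration = e^(−Te/τ) = e^(−1.37/0.5724) = 0.09132 → 9.132%.

9.1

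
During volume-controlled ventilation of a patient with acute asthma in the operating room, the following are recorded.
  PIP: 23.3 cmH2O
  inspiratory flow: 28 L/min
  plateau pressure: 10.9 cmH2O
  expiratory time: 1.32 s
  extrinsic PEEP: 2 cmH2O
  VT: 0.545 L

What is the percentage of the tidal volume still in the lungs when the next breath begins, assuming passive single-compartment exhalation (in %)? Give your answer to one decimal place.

44.4

Flow: 28 L/min ÷ 60 = 0.4667 L/s.
R = (PIP − Pplat)/V̇ = (23.3 − 10.9) / 0.4667 = 12.4/0.4667 = 26.57 cmH2O·s/L.
C = Vt/(Pplat − PEEP) = 545.0 / (10.9 − 2) = 545.0/8.9 = 61.236 mL/cmH2O.
τ = R × C = 26.57 × 0.06124 L/cmH2O = 1.627 s.
Fraction remaining at end-expiration = e^(−Te/τ) = e^(−1.32/1.627) = 0.4443 → 44.43%.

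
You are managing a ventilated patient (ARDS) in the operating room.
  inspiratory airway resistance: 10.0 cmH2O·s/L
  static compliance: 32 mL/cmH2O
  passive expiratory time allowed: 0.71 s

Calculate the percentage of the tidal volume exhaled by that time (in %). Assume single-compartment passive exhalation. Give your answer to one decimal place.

τ = R × C = 10.0 × 32 mL/cmH2O = 10.0 × 0.032 L/cmH2O = 0.32 s.
Passive exhalation: V(t)/V₀ = e^(−t/τ) = e^(−0.71/0.32) = 0.1087.
Fraction exhaled = 1 − 0.1087 = 0.8913 → 89.13%.

89.1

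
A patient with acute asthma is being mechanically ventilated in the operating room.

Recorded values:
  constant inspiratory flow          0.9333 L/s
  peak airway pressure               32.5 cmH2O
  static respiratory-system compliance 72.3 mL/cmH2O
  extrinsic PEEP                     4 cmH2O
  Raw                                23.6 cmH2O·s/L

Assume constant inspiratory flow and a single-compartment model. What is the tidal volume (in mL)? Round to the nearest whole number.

Equation of motion (constant flow): PIP = Vt/C + R·V̇ + PEEP.
Vt/C = PIP − R·V̇ − PEEP = 32.5 − 22.026 − 4 = 6.474 cmH2O.
Vt = C × 6.474 = 72.3 × 6.474 = 468.07 mL.

468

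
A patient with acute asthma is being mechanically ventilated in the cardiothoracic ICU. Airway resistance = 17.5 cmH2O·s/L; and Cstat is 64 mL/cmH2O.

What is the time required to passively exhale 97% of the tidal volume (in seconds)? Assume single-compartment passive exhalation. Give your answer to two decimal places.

3.93

τ = R × C = 17.5 × 64 mL/cmH2O = 17.5 × 0.064 L/cmH2O = 1.12 s.
Exhaled fraction f = 1 − e^(−t/τ) → t = −τ·ln(1 − f) = −1.12·ln(0.03) = 3.927 s.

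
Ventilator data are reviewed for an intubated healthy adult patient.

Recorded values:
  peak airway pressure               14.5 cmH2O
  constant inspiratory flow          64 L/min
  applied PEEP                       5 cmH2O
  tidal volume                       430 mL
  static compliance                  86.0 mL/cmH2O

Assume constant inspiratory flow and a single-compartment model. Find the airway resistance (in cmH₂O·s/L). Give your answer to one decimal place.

Flow: 64 L/min ÷ 60 = 1.0667 L/s.
Equation of motion (constant flow): PIP = Vt/C + R·V̇ + PEEP.
R·V̇ = PIP − Vt/C − PEEP = 14.5 − 430/86.0 − 5 = 14.5 − 5.0 − 5 = 4.5 cmH2O.
R = 4.5 / 1.0667 = 4.219 cmH2O·s/L.

4.2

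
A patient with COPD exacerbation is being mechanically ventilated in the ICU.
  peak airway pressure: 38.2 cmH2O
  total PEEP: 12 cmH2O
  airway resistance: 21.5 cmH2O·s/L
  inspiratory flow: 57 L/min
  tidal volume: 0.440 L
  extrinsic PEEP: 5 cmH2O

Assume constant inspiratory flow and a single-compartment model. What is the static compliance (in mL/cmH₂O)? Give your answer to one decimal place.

Flow: 57 L/min ÷ 60 = 0.95 L/s.
Total PEEP = 12 cmH2O (set 5 + intrinsic 7); this is the baseline alveolar pressure.
Equation of motion (constant flow): PIP = Vt/C + R·V̇ + PEEP.
Vt/C = PIP − R·V̇ − PEEP = 38.2 − 21.5×0.95 − 12 = 38.2 − 20.425 − 12 = 5.775 cmH2O.
C = Vt / 5.775 = 440 / 5.775 = 76.19 mL/cmH2O.

76.2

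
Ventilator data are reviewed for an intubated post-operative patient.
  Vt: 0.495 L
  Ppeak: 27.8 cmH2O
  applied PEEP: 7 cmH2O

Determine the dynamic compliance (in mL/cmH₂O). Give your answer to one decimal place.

Dynamic compliance = Vt / (PIP − PEEP) = 495 / (27.8 − 7) = 495 / 20.8 = 23.798 mL/cmH2O.

23.8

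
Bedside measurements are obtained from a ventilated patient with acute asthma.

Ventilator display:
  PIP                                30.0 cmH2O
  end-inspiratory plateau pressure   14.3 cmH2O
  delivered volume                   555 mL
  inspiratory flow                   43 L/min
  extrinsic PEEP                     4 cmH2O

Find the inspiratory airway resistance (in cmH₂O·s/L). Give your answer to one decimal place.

21.9

Flow: 43 L/min ÷ 60 = 0.7167 L/s.
Raw = (PIP − Pplat) / flow = (30.0 − 14.3) / 0.7167 = 15.7 / 0.7167 = 21.906 cmH2O·s/L.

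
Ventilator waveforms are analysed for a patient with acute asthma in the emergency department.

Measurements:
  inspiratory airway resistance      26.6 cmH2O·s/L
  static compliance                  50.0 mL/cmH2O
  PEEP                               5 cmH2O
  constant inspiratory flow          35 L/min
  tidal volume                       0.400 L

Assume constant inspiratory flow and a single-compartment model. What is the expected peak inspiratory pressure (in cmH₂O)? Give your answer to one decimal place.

Flow: 35 L/min ÷ 60 = 0.5833 L/s.
Equation of motion (constant flow): PIP = Vt/C + R·V̇ + PEEP.
PIP = 400/50.0 + 26.6×0.5833 + 5 = 8.0 + 15.516 + 5 = 28.516 cmH2O.

28.5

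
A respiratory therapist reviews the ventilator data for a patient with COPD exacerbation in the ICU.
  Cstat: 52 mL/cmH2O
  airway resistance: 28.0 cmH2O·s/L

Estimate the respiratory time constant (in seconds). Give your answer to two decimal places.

1.46

τ = R × C = 28.0 × 52 mL/cmH2O = 28.0 × 0.052 L/cmH2O = 1.456 s.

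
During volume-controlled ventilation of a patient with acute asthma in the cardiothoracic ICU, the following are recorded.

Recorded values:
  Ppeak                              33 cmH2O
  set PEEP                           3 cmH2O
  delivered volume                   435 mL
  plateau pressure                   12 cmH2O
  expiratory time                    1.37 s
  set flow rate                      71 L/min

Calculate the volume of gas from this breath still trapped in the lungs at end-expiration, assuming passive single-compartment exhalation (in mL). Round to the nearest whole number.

88

Flow: 71 L/min ÷ 60 = 1.1833 L/s.
R = (PIP − Pplat)/V̇ = (33 − 12) / 1.1833 = 21.0/1.1833 = 17.747 cmH2O·s/L.
C = Vt/(Pplat − PEEP) = 435.0 / (12 − 3) = 435.0/9.0 = 48.333 mL/cmH2O.
τ = R × C = 17.747 × 0.04833 L/cmH2O = 0.8577 s.
Fraction remaining = e^(−Te/τ) = e^(−1.37/0.8577) = 0.2024.
Trapped volume = 435.0 × 0.2024 = 88.044 mL.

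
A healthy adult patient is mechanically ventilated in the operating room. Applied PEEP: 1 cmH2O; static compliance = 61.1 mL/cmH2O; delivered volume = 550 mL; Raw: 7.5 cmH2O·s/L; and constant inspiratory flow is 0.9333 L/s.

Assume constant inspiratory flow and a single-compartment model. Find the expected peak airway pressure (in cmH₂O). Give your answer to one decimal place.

Equation of motion (constant flow): PIP = Vt/C + R·V̇ + PEEP.
PIP = 550/61.1 + 7.5×0.9333 + 1 = 9.002 + 7.0 + 1 = 17.002 cmH2O.

17.0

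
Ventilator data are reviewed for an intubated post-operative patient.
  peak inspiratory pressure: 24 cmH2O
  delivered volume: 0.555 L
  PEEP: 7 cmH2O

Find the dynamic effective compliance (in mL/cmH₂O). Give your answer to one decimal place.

32.6

Dynamic compliance = Vt / (PIP − PEEP) = 555 / (24 − 7) = 555 / 17.0 = 32.647 mL/cmH2O.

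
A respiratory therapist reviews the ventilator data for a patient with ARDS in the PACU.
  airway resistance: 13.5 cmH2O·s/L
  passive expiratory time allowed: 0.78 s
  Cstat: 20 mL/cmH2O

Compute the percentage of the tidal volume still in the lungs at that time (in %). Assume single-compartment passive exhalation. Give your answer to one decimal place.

τ = R × C = 13.5 × 20 mL/cmH2O = 13.5 × 0.020 L/cmH2O = 0.27 s.
Passive exhalation: V(t)/V₀ = e^(−t/τ) = e^(−0.78/0.27) = 0.05564.
Fraction remaining = 0.05564 → 5.564%.

5.6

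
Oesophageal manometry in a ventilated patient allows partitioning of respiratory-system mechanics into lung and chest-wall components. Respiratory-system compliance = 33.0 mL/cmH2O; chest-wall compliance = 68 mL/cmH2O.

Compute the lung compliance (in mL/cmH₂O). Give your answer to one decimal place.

64.1

1/CL = 1/Crs − 1/Ccw.
1/CL = 1/33.0 − 1/68 = 0.0156.
CL = 64.103 mL/cmH2O.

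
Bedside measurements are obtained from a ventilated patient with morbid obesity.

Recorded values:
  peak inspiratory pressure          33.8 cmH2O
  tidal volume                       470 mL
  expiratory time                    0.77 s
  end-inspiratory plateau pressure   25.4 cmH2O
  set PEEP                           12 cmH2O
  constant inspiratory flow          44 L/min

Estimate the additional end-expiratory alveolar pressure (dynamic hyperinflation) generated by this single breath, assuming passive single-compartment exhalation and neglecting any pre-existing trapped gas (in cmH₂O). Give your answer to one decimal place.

Flow: 44 L/min ÷ 60 = 0.7333 L/s.
R = (PIP − Pplat)/V̇ = (33.8 − 25.4) / 0.7333 = 8.4/0.7333 = 11.455 cmH2O·s/L.
C = Vt/(Pplat − PEEP) = 470.0 / (25.4 − 12) = 470.0/13.4 = 35.075 mL/cmH2O.
τ = R × C = 11.455 × 0.03508 L/cmH2O = 0.4018 s.
Fraction remaining = e^(−Te/τ) = e^(−0.77/0.4018) = 0.1471; trapped volume = 470.0 × 0.1471 = 69.137 mL.
Additional alveolar pressure from trapping ≈ V_trapped / C = 69.137 / 35.075 = 1.971 cmH2O.

2.0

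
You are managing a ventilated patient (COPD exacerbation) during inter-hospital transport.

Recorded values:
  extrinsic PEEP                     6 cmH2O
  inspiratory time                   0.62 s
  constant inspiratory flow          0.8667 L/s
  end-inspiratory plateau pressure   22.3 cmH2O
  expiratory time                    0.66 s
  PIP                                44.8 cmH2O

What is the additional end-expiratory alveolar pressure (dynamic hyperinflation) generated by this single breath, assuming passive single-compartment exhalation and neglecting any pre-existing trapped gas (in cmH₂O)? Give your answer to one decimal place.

7.5

Vt = flow × Ti = 0.8667 L/s × 0.62 s × 1000 mL/L = 537.35 mL.
R = (PIP − Pplat)/V̇ = (44.8 − 22.3) / 0.8667 = 22.5/0.8667 = 25.961 cmH2O·s/L.
C = Vt/(Pplat − PEEP) = 537.35 / (22.3 − 6) = 537.35/16.3 = 32.966 mL/cmH2O.
τ = R × C = 25.961 × 0.03297 L/cmH2O = 0.8559 s.
Fraction remaining = e^(−Te/τ) = e^(−0.66/0.8559) = 0.4625; trapped volume = 537.35 × 0.4625 = 248.52 mL.
Additional alveolar pressure from trapping ≈ V_trapped / C = 248.52 / 32.966 = 7.539 cmH2O.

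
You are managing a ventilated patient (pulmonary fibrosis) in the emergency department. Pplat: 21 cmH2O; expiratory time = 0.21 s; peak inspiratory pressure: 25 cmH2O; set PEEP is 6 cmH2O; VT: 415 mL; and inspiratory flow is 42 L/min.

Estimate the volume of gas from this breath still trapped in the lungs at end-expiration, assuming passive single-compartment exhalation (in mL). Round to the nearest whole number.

110

Flow: 42 L/min ÷ 60 = 0.7 L/s.
R = (PIP − Pplat)/V̇ = (25 − 21) / 0.7 = 4.0/0.7 = 5.714 cmH2O·s/L.
C = Vt/(Pplat − PEEP) = 415.0 / (21 − 6) = 415.0/15.0 = 27.667 mL/cmH2O.
τ = R × C = 5.714 × 0.02767 L/cmH2O = 0.1581 s.
Fraction remaining = e^(−Te/τ) = e^(−0.21/0.1581) = 0.2649.
Trapped volume = 415.0 × 0.2649 = 109.93 mL.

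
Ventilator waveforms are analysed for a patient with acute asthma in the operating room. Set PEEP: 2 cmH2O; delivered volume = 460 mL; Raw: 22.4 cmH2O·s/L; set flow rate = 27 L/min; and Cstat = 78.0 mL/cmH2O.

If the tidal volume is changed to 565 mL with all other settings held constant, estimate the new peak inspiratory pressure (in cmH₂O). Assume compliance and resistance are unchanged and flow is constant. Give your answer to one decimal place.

19.3

Flow: 27 L/min ÷ 60 = 0.45 L/s.
PIP = Vt/C + R·V̇ + PEEP (constant-flow equation of motion).
Only the elastic term changes: ΔPIP = ΔVt / C = (565 − 460) / 78.0 = 1.346 cmH2O.
Original PIP = 460/78.0 + 22.4×0.45 + 2 = 17.977 cmH2O; new PIP = 17.977 + (1.346) = 19.323 cmH2O.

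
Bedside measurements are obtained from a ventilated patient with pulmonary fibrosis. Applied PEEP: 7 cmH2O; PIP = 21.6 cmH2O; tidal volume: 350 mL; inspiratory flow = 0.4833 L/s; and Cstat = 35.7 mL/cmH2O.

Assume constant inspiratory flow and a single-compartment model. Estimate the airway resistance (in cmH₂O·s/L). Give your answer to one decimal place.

9.9

Equation of motion (constant flow): PIP = Vt/C + R·V̇ + PEEP.
R·V̇ = PIP − Vt/C − PEEP = 21.6 − 350/35.7 − 7 = 21.6 − 9.804 − 7 = 4.796 cmH2O.
R = 4.796 / 0.4833 = 9.923 cmH2O·s/L.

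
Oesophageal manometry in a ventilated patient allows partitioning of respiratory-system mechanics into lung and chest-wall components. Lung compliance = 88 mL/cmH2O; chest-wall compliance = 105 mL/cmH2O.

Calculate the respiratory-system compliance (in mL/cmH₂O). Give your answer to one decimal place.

47.9

Lung and chest wall are elastances in series: 1/Crs = 1/CL + 1/Ccw.
1/Crs = 1/88 + 1/105 = 0.02089.
Crs = 47.87 mL/cmH2O.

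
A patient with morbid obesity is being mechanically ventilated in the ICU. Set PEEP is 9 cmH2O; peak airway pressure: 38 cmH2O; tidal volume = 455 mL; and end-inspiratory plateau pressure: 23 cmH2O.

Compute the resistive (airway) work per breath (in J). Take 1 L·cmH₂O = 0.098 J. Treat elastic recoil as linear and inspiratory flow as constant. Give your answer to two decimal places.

0.67

With constant inspiratory flow the resistive pressure is constant at PIP − Pplat = 38 − 23 = 15.0 cmH2O, so resistive work = 15.0 × 0.455 = 6.825 L·cmH2O.
× 0.098 J/(L·cmH2O) → 0.6689 J.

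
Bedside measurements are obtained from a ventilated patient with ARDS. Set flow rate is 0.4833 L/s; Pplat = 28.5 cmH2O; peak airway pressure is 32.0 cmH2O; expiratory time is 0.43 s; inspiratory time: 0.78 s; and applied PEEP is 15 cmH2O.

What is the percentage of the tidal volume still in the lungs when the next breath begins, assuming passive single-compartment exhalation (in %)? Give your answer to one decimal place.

Vt = flow × Ti = 0.4833 L/s × 0.78 s × 1000 mL/L = 376.97 mL.
R = (PIP − Pplat)/V̇ = (32.0 − 28.5) / 0.4833 = 3.5/0.4833 = 7.242 cmH2O·s/L.
C = Vt/(Pplat − PEEP) = 376.97 / (28.5 − 15) = 376.97/13.5 = 27.924 mL/cmH2O.
τ = R × C = 7.242 × 0.02792 L/cmH2O = 0.2022 s.
Fraction remaining at end-expiration = e^(−Te/τ) = e^(−0.43/0.2022) = 0.1192 → 11.92%.

11.9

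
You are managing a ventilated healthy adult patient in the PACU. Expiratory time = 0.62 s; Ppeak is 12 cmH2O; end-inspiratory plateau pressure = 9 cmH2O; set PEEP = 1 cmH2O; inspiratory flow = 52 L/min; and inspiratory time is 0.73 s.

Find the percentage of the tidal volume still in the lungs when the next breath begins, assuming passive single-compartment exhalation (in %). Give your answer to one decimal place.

Flow: 52 L/min ÷ 60 = 0.8667 L/s.
Vt = flow × Ti = 0.8667 L/s × 0.73 s × 1000 mL/L = 632.69 mL.
R = (PIP − Pplat)/V̇ = (12 − 9) / 0.8667 = 3.0/0.8667 = 3.461 cmH2O·s/L.
C = Vt/(Pplat − PEEP) = 632.69 / (9 − 1) = 632.69/8.0 = 79.086 mL/cmH2O.
τ = R × C = 3.461 × 0.07909 L/cmH2O = 0.2737 s.
Fraction remaining at end-expiration = e^(−Te/τ) = e^(−0.62/0.2737) = 0.1038 → 10.38%.

10.4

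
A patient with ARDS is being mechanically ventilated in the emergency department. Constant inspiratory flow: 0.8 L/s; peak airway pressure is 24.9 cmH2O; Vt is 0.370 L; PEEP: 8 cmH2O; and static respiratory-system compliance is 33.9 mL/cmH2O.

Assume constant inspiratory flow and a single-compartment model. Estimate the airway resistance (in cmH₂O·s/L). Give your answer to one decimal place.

Equation of motion (constant flow): PIP = Vt/C + R·V̇ + PEEP.
R·V̇ = PIP − Vt/C − PEEP = 24.9 − 370/33.9 − 8 = 24.9 − 10.914 − 8 = 5.986 cmH2O.
R = 5.986 / 0.8 = 7.483 cmH2O·s/L.

7.5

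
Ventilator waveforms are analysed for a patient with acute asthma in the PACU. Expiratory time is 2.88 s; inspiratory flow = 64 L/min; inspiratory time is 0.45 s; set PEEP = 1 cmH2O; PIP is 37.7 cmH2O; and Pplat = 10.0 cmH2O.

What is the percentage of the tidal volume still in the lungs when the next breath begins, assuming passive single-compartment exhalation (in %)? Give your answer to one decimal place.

Flow: 64 L/min ÷ 60 = 1.0667 L/s.
Vt = flow × Ti = 1.0667 L/s × 0.45 s × 1000 mL/L = 480.02 mL.
R = (PIP − Pplat)/V̇ = (37.7 − 10.0) / 1.0667 = 27.7/1.0667 = 25.968 cmH2O·s/L.
C = Vt/(Pplat − PEEP) = 480.02 / (10.0 − 1) = 480.02/9.0 = 53.336 mL/cmH2O.
τ = R × C = 25.968 × 0.05334 L/cmH2O = 1.385 s.
Fraction remaining at end-expiration = e^(−Te/τ) = e^(−2.88/1.385) = 0.125 → 12.5%.

12.5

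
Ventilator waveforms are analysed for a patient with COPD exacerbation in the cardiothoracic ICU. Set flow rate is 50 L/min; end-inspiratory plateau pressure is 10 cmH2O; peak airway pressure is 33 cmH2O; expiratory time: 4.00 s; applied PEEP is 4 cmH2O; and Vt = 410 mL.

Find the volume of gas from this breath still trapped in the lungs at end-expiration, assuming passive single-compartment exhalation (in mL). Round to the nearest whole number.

Flow: 50 L/min ÷ 60 = 0.8333 L/s.
R = (PIP − Pplat)/V̇ = (33 − 10) / 0.8333 = 23.0/0.8333 = 27.601 cmH2O·s/L.
C = Vt/(Pplat − PEEP) = 410.0 / (10 − 4) = 410.0/6.0 = 68.333 mL/cmH2O.
τ = R × C = 27.601 × 0.06833 L/cmH2O = 1.886 s.
Fraction remaining = e^(−Te/τ) = e^(−4.00/1.886) = 0.1199.
Trapped volume = 410.0 × 0.1199 = 49.159 mL.

49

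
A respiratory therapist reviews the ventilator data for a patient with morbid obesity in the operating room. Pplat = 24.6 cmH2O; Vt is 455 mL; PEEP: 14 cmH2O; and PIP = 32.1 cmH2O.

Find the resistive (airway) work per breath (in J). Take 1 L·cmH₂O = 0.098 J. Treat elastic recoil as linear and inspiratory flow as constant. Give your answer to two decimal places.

With constant inspiratory flow the resistive pressure is constant at PIP − Pplat = 32.1 − 24.6 = 7.5 cmH2O, so resistive work = 7.5 × 0.455 = 3.413 L·cmH2O.
× 0.098 J/(L·cmH2O) → 0.3345 J.

0.33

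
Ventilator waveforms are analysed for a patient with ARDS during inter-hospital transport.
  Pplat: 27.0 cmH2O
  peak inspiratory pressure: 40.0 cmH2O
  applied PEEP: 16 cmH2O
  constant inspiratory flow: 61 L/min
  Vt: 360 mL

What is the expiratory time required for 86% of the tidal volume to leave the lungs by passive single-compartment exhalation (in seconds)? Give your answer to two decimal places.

0.82

Flow: 61 L/min ÷ 60 = 1.0167 L/s.
R = (PIP − Pplat)/V̇ = (40.0 − 27.0) / 1.0167 = 13.0/1.0167 = 12.786 cmH2O·s/L.
C = Vt/(Pplat − PEEP) = 360.0 / (27.0 − 16) = 360.0/11.0 = 32.727 mL/cmH2O.
τ = R × C = 12.786 × 0.03273 L/cmH2O = 0.4185 s.
t = −τ·ln(1 − 0.86) = −0.4185·ln(0.14) = 0.8228 s.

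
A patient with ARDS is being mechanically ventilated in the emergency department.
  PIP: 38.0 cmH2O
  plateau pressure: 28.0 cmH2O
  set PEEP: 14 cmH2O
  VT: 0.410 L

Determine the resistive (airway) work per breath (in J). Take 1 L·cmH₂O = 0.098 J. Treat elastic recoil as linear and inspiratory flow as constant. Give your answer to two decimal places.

With constant inspiratory flow the resistive pressure is constant at PIP − Pplat = 38.0 − 28.0 = 10.0 cmH2O, so resistive work = 10.0 × 0.410 = 4.1 L·cmH2O.
× 0.098 J/(L·cmH2O) → 0.4018 J.

0.40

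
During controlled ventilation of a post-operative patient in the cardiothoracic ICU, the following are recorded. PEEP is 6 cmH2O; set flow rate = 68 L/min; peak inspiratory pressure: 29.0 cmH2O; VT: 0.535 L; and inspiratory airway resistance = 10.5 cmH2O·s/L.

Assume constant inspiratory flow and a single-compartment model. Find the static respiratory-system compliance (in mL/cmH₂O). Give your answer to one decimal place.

Flow: 68 L/min ÷ 60 = 1.1333 L/s.
Equation of motion (constant flow): PIP = Vt/C + R·V̇ + PEEP.
Vt/C = PIP − R·V̇ − PEEP = 29.0 − 10.5×1.1333 − 6 = 29.0 − 11.9 − 6 = 11.1 cmH2O.
C = Vt / 11.1 = 535 / 11.1 = 48.198 mL/cmH2O.

48.2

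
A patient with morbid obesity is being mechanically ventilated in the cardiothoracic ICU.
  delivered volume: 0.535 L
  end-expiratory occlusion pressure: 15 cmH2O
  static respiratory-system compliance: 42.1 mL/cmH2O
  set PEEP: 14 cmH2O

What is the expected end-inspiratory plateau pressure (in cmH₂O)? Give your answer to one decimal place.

27.7

End-expiratory occlusion gives total PEEP = 15 cmH2O (intrinsic PEEP = 15 − 14 = 1). Use total PEEP for the elastic gradient.
Pplat = PEEPtotal + Vt / Cstat = 15 + 535 / 42.1 = 15 + 12.708 = 27.708 cmH2O.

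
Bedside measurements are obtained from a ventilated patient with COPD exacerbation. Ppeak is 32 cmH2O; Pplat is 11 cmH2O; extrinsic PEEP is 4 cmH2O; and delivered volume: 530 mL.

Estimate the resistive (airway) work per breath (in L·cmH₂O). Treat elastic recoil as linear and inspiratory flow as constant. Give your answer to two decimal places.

11.13

With constant inspiratory flow the resistive pressure is constant at PIP − Pplat = 32 − 11 = 21.0 cmH2O, so resistive work = 21.0 × 0.530 = 11.13 L·cmH2O.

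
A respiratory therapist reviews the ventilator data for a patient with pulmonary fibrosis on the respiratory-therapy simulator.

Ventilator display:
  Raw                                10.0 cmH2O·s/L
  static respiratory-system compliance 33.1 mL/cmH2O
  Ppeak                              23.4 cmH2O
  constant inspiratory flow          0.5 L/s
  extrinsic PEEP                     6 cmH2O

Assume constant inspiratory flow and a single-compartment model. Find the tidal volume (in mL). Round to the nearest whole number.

Equation of motion (constant flow): PIP = Vt/C + R·V̇ + PEEP.
Vt/C = PIP − R·V̇ − PEEP = 23.4 − 5.0 − 6 = 12.4 cmH2O.
Vt = C × 12.4 = 33.1 × 12.4 = 410.44 mL.

410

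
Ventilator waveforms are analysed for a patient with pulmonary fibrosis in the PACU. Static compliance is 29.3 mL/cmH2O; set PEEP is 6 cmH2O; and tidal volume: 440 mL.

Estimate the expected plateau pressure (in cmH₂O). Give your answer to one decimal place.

21.0

Pplat = PEEP + Vt / Cstat = 6 + 440 / 29.3 = 6 + 15.017 = 21.017 cmH2O.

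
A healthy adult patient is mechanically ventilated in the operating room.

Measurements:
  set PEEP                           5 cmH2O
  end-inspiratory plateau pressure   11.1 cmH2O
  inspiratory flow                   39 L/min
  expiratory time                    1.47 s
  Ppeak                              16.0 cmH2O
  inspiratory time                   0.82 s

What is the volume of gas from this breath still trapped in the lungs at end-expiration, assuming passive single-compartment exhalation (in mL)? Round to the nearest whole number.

57

Flow: 39 L/min ÷ 60 = 0.65 L/s.
Vt = flow × Ti = 0.65 L/s × 0.82 s × 1000 mL/L = 533.0 mL.
R = (PIP − Pplat)/V̇ = (16.0 − 11.1) / 0.65 = 4.9/0.65 = 7.538 cmH2O·s/L.
C = Vt/(Pplat − PEEP) = 533.0 / (11.1 − 5) = 533.0/6.1 = 87.377 mL/cmH2O.
τ = R × C = 7.538 × 0.08738 L/cmH2O = 0.6587 s.
Fraction remaining = e^(−Te/τ) = e^(−1.47/0.6587) = 0.1073.
Trapped volume = 533.0 × 0.1073 = 57.191 mL.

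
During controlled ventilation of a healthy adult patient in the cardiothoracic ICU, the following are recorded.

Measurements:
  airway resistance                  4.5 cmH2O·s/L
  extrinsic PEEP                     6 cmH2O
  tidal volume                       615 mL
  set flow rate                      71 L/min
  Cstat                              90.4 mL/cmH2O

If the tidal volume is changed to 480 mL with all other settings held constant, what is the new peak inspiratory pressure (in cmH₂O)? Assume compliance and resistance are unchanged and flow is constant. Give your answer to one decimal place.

16.6

Flow: 71 L/min ÷ 60 = 1.1833 L/s.
PIP = Vt/C + R·V̇ + PEEP (constant-flow equation of motion).
Only the elastic term changes: ΔPIP = ΔVt / C = (480 − 615) / 90.4 = -1.493 cmH2O.
Original PIP = 615/90.4 + 4.5×1.1833 + 6 = 18.128 cmH2O; new PIP = 18.128 + (-1.493) = 16.635 cmH2O.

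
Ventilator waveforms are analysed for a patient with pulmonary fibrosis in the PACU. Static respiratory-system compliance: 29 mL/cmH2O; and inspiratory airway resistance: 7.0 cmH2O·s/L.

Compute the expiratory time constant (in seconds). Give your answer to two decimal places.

0.20

τ = R × C = 7.0 × 29 mL/cmH2O = 7.0 × 0.029 L/cmH2O = 0.203 s.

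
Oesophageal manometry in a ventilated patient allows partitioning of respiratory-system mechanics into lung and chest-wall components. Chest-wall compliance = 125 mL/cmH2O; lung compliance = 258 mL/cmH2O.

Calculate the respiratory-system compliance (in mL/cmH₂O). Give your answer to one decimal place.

84.2

Lung and chest wall are elastances in series: 1/Crs = 1/CL + 1/Ccw.
1/Crs = 1/258 + 1/125 = 0.01188.
Crs = 84.175 mL/cmH2O.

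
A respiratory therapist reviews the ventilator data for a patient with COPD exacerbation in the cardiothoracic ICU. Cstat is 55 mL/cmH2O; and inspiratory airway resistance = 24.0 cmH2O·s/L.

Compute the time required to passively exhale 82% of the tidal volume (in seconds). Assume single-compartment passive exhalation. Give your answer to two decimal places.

τ = R × C = 24.0 × 55 mL/cmH2O = 24.0 × 0.055 L/cmH2O = 1.32 s.
Exhaled fraction f = 1 − e^(−t/τ) → t = −τ·ln(1 − f) = −1.32·ln(0.18) = 2.264 s.

2.26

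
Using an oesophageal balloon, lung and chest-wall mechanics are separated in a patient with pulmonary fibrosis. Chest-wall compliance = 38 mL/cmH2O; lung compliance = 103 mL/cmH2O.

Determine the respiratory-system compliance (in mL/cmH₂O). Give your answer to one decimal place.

Lung and chest wall are elastances in series: 1/Crs = 1/CL + 1/Ccw.
1/Crs = 1/103 + 1/38 = 0.03602.
Crs = 27.762 mL/cmH2O.

27.8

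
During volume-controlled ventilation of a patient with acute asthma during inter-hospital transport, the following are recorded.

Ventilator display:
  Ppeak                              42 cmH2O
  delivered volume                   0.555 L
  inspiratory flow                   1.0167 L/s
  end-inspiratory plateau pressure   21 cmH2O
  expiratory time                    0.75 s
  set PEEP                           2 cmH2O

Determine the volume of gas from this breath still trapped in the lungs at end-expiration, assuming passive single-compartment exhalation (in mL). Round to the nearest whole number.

160

R = (PIP − Pplat)/V̇ = (42 − 21) / 1.0167 = 21.0/1.0167 = 20.655 cmH2O·s/L.
C = Vt/(Pplat − PEEP) = 555.0 / (21 − 2) = 555.0/19.0 = 29.211 mL/cmH2O.
τ = R × C = 20.655 × 0.02921 L/cmH2O = 0.6033 s.
Fraction remaining = e^(−Te/τ) = e^(−0.75/0.6033) = 0.2885.
Trapped volume = 555.0 × 0.2885 = 160.12 mL.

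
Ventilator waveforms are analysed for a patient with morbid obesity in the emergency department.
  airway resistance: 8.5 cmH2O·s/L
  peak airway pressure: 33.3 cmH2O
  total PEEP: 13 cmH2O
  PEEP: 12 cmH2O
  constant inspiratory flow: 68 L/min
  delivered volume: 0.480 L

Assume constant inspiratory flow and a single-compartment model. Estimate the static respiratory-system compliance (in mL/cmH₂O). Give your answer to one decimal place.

45.0

Flow: 68 L/min ÷ 60 = 1.1333 L/s.
Total PEEP = 13 cmH2O (set 12 + intrinsic 1); this is the baseline alveolar pressure.
Equation of motion (constant flow): PIP = Vt/C + R·V̇ + PEEP.
Vt/C = PIP − R·V̇ − PEEP = 33.3 − 8.5×1.1333 − 13 = 33.3 − 9.633 − 13 = 10.667 cmH2O.
C = Vt / 10.667 = 480 / 10.667 = 44.999 mL/cmH2O.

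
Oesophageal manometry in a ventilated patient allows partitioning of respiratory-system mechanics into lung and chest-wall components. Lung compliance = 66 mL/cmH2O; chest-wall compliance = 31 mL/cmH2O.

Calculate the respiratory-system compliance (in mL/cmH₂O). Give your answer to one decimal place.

Lung and chest wall are elastances in series: 1/Crs = 1/CL + 1/Ccw.
1/Crs = 1/66 + 1/31 = 0.04741.
Crs = 21.093 mL/cmH2O.

21.1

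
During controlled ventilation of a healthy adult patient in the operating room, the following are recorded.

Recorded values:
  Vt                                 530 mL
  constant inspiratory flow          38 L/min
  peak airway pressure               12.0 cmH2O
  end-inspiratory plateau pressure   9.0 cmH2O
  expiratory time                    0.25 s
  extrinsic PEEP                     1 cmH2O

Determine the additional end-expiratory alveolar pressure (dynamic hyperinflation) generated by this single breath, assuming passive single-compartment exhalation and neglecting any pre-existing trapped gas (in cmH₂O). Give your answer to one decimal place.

Flow: 38 L/min ÷ 60 = 0.6333 L/s.
R = (PIP − Pplat)/V̇ = (12.0 − 9.0) / 0.6333 = 3.0/0.6333 = 4.737 cmH2O·s/L.
C = Vt/(Pplat − PEEP) = 530.0 / (9.0 − 1) = 530.0/8.0 = 66.25 mL/cmH2O.
τ = R × C = 4.737 × 0.06625 L/cmH2O = 0.3138 s.
Fraction remaining = e^(−Te/τ) = e^(−0.25/0.3138) = 0.4508; trapped volume = 530.0 × 0.4508 = 238.92 mL.
Additional alveolar pressure from trapping ≈ V_trapped / C = 238.92 / 66.25 = 3.606 cmH2O.

3.6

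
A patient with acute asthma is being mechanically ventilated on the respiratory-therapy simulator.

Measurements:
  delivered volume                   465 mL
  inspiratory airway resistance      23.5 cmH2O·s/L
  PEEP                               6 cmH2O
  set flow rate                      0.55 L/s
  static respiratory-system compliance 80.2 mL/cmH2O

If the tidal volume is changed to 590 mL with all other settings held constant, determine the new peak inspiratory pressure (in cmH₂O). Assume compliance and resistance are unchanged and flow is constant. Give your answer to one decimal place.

PIP = Vt/C + R·V̇ + PEEP (constant-flow equation of motion).
Only the elastic term changes: ΔPIP = ΔVt / C = (590 − 465) / 80.2 = 1.559 cmH2O.
Original PIP = 465/80.2 + 23.5×0.55 + 6 = 24.723 cmH2O; new PIP = 24.723 + (1.559) = 26.282 cmH2O.

26.3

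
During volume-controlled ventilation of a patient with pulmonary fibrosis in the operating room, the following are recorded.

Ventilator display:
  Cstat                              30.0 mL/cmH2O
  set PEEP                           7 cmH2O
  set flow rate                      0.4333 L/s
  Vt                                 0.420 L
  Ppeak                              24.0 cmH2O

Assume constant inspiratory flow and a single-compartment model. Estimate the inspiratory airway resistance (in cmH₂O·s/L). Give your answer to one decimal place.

Equation of motion (constant flow): PIP = Vt/C + R·V̇ + PEEP.
R·V̇ = PIP − Vt/C − PEEP = 24.0 − 420/30.0 − 7 = 24.0 − 14.0 − 7 = 3.0 cmH2O.
R = 3.0 / 0.4333 = 6.924 cmH2O·s/L.

6.9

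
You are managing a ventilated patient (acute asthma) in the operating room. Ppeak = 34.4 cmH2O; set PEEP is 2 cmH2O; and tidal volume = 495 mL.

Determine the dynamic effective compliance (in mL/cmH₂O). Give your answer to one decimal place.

Dynamic compliance = Vt / (PIP − PEEP) = 495 / (34.4 − 2) = 495 / 32.4 = 15.278 mL/cmH2O.

15.3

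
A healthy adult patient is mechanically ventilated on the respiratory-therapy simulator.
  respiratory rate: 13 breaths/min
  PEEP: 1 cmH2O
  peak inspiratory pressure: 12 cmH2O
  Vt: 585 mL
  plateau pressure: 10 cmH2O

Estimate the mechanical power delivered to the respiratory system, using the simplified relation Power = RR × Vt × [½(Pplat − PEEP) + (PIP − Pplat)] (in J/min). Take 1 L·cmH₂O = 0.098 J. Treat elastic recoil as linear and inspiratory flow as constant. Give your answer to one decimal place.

Per-breath work = Vt × [½(Pplat−PEEP) + (PIP−Pplat)] = 0.585 × [0.5×9.0 + 2.0] = 0.585 × 6.5 = 3.803 L·cmH2O.
Power = 13 × 3.803 = 49.439 L·cmH2O/min.
× 0.098 J/(L·cmH2O) → 4.845 J/min.

4.8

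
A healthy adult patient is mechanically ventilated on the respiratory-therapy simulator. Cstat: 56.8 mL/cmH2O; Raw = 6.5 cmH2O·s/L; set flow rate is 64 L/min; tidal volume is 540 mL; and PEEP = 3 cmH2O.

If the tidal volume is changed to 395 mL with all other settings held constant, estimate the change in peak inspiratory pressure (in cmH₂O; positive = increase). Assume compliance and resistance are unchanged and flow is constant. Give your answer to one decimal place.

-2.6

PIP = Vt/C + R·V̇ + PEEP (constant-flow equation of motion).
Only the elastic term changes: ΔPIP = ΔVt / C = (395 − 540) / 56.8 = -2.553 cmH2O.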